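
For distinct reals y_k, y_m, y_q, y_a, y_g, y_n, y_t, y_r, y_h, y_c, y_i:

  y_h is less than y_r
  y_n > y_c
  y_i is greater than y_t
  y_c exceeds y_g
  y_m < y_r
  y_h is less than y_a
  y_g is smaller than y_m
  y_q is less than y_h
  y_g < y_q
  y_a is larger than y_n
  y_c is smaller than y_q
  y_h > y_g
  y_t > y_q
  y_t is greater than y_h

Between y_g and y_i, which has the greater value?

y_i

y_g < y_c and y_c < y_q give y_g < y_q.
Then y_q < y_h extends the chain to y_h.
Then y_h < y_t extends the chain to y_t.
Then y_t < y_i extends the chain to y_i.
So y_g < y_i; y_i is the larger of the two.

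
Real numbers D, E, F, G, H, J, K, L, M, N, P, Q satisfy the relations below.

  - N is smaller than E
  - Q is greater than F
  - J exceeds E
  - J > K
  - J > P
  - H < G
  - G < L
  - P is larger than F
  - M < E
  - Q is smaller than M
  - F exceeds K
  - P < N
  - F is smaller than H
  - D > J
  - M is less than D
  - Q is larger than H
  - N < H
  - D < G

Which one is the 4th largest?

J

Chaining the given pairs: K < F < P < N < H < Q < M < E < J < D < G < L.
Counting 4 from the largest end gives J.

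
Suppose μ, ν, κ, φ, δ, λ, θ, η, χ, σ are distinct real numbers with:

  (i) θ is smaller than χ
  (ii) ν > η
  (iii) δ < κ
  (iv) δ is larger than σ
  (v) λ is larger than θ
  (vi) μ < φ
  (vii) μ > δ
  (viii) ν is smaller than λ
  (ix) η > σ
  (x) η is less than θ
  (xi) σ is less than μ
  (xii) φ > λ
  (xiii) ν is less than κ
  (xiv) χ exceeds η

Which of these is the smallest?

σ

η is not least since σ < η; θ is not least since η < θ; ν is not least since η < ν; χ is not least since θ < χ; δ is not least since σ < δ; λ is not least since θ < λ; μ is not least since σ < μ; φ is not least since λ < φ; κ is not least since ν < κ.
Only σ has nothing below it, so σ is the smallest.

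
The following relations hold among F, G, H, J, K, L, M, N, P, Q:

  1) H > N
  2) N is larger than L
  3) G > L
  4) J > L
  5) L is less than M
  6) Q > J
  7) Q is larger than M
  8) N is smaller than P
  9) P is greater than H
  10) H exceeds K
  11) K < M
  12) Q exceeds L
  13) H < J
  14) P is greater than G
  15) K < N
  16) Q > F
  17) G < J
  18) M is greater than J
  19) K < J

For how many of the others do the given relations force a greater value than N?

The elements the relations force above N are H, J, M, P, Q — no chain reaches any other.
That is 5.

5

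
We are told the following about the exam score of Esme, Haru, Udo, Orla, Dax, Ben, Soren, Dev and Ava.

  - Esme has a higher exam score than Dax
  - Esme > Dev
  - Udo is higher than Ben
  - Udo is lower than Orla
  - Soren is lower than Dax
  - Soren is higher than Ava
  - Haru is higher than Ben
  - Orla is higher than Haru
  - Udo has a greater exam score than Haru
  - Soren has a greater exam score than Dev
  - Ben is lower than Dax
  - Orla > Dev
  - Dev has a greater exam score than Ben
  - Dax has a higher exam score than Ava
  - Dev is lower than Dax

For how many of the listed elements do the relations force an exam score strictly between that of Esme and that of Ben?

3

Chaining upward from Ben reaches: Dev, Haru, Udo, Soren, Dax, Orla.
Chaining downward from Esme reaches: Ava, Dev, Soren, Dax.
Strictly between Ben and Esme are those in both lists: Dev, Soren, Dax — 3 elements.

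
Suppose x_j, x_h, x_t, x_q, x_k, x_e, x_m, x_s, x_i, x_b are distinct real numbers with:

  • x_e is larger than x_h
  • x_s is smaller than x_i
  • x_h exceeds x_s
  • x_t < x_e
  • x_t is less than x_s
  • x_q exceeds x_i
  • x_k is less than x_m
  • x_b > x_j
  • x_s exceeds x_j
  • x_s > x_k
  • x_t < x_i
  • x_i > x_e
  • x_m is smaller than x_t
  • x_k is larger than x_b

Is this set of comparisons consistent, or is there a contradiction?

The single ordering x_j < x_b < x_k < x_m < x_t < x_s < x_h < x_e < x_i < x_q satisfies every listed relation, so no contradiction arises.

consistent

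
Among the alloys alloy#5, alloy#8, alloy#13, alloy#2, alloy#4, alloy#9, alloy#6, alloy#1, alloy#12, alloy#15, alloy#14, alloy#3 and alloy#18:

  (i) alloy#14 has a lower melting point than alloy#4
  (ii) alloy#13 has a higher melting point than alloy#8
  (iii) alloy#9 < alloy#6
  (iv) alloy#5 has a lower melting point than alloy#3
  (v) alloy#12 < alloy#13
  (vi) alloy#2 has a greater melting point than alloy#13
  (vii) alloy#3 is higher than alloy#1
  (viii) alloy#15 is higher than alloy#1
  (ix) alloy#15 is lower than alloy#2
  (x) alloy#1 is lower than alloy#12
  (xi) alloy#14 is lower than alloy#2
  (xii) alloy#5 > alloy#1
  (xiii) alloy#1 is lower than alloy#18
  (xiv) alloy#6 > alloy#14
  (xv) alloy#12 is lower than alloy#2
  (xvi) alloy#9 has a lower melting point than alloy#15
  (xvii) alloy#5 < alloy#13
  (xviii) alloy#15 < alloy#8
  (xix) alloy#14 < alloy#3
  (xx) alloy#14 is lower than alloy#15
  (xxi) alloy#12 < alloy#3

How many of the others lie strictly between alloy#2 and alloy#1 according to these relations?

5

Chaining upward from alloy#1 reaches: alloy#5, alloy#18, alloy#15, alloy#8, alloy#12, alloy#13, alloy#3.
Chaining downward from alloy#2 reaches: alloy#9, alloy#14, alloy#5, alloy#15, alloy#8, alloy#12, alloy#13.
Strictly between alloy#1 and alloy#2 are those in both lists: alloy#5, alloy#15, alloy#8, alloy#12, alloy#13 — 5 elements.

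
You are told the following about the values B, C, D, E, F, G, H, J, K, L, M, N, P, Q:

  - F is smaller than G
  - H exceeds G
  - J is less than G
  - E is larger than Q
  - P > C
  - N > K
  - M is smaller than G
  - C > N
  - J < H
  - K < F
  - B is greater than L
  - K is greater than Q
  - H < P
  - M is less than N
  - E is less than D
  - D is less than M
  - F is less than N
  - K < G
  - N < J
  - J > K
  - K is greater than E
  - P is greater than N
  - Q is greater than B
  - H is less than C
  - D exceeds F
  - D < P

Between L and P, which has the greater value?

P

Following the relations from L: L < B < Q < E < K < F < D < M < N < J < G < H < C < P.
So L < P; P is the larger of the two.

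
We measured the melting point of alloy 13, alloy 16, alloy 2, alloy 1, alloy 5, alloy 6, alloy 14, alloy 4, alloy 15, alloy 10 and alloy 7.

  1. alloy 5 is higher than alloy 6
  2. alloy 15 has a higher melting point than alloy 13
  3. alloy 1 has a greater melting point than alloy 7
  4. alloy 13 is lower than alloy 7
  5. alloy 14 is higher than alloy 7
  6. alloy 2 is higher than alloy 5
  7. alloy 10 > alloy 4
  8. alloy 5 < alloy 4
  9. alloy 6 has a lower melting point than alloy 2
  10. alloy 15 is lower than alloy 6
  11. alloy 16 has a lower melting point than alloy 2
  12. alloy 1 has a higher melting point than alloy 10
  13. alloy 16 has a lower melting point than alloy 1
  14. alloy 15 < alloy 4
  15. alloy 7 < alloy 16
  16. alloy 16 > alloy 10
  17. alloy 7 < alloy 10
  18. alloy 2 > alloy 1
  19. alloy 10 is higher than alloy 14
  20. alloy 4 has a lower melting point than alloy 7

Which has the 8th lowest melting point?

alloy 10

Piecing the relations together gives one ordering: alloy 13 < alloy 15 < alloy 6 < alloy 5 < alloy 4 < alloy 7 < alloy 14 < alloy 10 < alloy 16 < alloy 1 < alloy 2.
The 8th smallest is alloy 10.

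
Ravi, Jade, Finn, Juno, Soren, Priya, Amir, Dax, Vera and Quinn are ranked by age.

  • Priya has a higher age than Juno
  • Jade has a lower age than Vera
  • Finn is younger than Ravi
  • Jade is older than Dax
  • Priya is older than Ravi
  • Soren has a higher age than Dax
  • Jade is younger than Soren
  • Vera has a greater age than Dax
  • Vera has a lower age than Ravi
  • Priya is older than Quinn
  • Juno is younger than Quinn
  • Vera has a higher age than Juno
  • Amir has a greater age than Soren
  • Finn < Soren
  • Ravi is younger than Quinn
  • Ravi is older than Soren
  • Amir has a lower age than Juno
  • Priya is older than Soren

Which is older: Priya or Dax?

Dax < Jade and Jade < Soren give Dax < Soren.
With Soren < Amir: Dax < Jade < Soren < Amir.
Then Amir < Juno extends the chain to Juno.
Then Juno < Vera extends the chain to Vera.
Then Vera < Ravi extends the chain to Ravi.
With Ravi < Quinn: Dax < Jade < Soren < Amir < Juno < Vera < Ravi < Quinn.
With Quinn < Priya: Dax < Jade < Soren < Amir < Juno < Vera < Ravi < Quinn < Priya.
So Dax < Priya; Priya is the older of the two.

Priya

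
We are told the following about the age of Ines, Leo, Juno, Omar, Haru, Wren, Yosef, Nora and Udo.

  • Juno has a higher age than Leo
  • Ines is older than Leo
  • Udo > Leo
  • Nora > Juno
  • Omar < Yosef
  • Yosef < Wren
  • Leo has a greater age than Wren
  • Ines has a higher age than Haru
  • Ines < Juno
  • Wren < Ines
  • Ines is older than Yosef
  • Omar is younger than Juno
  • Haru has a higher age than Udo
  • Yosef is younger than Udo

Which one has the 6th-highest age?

The consecutive relations fix a unique order: Omar < Yosef < Wren < Leo < Udo < Haru < Ines < Juno < Nora.
Counting 6 from the largest end gives Leo.

Leo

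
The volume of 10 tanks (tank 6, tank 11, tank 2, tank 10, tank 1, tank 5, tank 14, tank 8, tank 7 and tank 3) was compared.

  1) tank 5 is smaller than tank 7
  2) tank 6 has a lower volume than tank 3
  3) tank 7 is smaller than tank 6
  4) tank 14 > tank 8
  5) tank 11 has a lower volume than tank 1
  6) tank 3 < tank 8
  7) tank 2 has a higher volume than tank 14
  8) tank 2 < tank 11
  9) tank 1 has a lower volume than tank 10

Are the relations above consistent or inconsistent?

consistent

Every relation is compatible with tank 5 < tank 7 < tank 6 < tank 3 < tank 8 < tank 14 < tank 2 < tank 11 < tank 1 < tank 10; the set is consistent.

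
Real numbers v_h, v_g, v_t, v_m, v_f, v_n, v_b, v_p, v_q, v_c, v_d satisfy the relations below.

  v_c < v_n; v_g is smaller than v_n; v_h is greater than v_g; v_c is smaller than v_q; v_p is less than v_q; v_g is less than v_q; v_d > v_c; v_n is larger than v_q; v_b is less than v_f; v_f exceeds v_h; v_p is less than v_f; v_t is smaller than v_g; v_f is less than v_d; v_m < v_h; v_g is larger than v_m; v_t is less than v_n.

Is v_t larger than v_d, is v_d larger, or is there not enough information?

v_t < v_g and v_g < v_h give v_t < v_h.
With v_h < v_f: v_t < v_g < v_h < v_f.
Then v_f < v_d extends the chain to v_d.
So v_d is larger.

v_d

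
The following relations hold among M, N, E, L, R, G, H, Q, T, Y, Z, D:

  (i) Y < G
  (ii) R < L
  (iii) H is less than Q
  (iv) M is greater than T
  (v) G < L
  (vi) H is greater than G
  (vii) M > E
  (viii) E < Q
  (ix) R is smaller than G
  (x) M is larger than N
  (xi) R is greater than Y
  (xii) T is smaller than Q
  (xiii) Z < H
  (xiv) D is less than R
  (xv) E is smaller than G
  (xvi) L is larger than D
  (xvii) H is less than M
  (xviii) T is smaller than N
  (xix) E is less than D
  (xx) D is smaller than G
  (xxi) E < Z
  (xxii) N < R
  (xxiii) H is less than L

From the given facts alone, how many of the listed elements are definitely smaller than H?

Directly below H: Z, G.
One step further: E, Y, D, R (6 so far).
One step further: N (7 so far).
One step further: T (8 so far).
Nothing else is reachable below H; 8 in all.

8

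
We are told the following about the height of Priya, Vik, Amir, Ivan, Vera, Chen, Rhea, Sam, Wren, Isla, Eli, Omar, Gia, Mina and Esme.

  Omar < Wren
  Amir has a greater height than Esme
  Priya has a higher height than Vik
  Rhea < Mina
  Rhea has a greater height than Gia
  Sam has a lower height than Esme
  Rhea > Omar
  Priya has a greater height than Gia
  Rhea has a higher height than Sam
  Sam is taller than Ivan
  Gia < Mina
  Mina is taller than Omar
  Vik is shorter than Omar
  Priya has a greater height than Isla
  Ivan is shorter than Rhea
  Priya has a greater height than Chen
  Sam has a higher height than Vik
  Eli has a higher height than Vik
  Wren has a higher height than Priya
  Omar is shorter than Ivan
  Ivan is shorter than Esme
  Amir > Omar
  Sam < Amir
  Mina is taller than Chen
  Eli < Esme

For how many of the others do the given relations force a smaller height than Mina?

The elements the relations force below Mina are Vik, Gia, Omar, Ivan, Sam, Chen, Rhea — no chain reaches any other.
That is 7.

7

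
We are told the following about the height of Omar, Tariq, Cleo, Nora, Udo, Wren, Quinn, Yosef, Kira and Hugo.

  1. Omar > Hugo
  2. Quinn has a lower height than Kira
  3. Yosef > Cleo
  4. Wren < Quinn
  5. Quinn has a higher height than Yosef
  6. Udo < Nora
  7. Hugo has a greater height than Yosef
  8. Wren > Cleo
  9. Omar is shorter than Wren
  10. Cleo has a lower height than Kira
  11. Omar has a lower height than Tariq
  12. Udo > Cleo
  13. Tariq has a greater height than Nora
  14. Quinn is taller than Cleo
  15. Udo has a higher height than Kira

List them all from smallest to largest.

Each adjacent pair is fixed by a given relation: Cleo < Yosef; Yosef < Hugo; Hugo < Omar; Omar < Wren; Wren < Quinn; Quinn < Kira; Kira < Udo; Udo < Nora; Nora < Tariq. Chaining them end to end gives the full order.

Cleo < Yosef < Hugo < Omar < Wren < Quinn < Kira < Udo < Nora < Tariq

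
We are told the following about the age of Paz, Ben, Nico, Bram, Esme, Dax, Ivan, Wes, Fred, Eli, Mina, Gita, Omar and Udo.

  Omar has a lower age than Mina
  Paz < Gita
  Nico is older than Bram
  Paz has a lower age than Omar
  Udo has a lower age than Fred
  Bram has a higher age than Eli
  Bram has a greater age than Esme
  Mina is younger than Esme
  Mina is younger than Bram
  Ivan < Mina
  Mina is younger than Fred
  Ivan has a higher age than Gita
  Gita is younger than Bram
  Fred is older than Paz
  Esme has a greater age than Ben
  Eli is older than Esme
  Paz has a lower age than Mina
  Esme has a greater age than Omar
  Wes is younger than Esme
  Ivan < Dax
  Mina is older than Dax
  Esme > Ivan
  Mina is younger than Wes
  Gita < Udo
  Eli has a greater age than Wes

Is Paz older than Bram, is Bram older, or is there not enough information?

Bram

Link the given pairs in sequence: Paz < Gita; Gita < Ivan; Ivan < Dax; Dax < Mina; Mina < Wes; Wes < Eli; Eli < Bram.
Chaining these gives Paz < Gita < Ivan < Dax < Mina < Wes < Eli < Bram.
So Bram is older.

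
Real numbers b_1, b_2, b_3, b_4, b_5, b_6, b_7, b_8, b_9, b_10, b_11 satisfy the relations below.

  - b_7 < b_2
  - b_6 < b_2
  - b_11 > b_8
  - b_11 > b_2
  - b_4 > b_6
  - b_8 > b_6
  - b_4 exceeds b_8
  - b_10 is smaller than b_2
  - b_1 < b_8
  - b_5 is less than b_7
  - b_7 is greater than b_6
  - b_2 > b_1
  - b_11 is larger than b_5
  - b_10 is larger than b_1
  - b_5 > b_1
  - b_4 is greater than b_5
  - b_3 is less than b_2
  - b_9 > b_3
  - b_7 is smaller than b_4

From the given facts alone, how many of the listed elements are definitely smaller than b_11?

From b_11 the given relations immediately reach b_5, b_8, b_2.
From those, b_6, b_1, b_3, b_7, b_10 — 8 in total.
Nothing else is reachable below b_11; 8 in all.

8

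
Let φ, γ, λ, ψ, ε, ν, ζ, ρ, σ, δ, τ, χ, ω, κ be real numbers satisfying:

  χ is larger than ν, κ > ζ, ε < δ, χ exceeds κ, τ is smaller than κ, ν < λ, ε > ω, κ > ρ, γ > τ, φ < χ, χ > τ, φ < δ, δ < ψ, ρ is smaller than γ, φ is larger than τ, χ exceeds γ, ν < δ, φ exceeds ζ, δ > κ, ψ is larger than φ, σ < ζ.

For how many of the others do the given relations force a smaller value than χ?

From χ the given relations immediately reach τ, φ, γ, κ, ν.
From those, ζ, ρ — 7 in total.
From those, σ — 8 in total.
No other element is forced below χ by the given relations, so the count is 8.

8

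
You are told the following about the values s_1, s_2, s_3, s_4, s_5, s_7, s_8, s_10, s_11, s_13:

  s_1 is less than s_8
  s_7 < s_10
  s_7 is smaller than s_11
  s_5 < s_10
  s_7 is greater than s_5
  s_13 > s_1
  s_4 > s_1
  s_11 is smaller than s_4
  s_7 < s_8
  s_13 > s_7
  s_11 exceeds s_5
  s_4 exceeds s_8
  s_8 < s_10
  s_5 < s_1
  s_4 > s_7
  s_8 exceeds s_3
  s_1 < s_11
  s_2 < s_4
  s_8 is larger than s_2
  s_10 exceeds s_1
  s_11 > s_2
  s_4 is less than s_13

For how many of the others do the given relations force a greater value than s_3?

4

The elements the relations force above s_3 are s_8, s_10, s_4, s_13 — no chain reaches any other.
That is 4.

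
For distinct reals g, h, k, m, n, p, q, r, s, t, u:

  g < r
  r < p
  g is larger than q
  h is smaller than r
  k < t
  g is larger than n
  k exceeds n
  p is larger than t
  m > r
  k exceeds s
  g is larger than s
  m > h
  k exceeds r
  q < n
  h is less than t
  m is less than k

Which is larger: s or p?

p

The relevant relations are s < g; g < r; r < m; m < k; k < t; t < p.
Together: s < g < r < m < k < t < p.
So s < p; p is the larger of the two.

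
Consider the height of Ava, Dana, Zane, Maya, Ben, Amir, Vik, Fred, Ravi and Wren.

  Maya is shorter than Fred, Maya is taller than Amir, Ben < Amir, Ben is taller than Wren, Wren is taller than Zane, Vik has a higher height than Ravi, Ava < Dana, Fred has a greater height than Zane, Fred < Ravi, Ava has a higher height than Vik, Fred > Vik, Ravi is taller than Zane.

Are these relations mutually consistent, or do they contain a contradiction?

inconsistent

Chaining the given relations yields Fred < Ravi < Vik, so Fred < Vik. But one relation states Vik < Fred. These cannot both hold.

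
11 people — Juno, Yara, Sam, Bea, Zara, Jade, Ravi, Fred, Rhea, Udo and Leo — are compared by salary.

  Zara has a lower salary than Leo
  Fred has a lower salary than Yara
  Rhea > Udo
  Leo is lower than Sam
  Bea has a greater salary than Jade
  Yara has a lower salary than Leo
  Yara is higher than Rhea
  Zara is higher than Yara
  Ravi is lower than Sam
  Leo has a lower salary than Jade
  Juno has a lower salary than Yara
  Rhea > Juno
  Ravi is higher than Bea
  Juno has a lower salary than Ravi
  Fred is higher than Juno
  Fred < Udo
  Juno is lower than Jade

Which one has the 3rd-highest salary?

Piecing the relations together gives one ordering: Juno < Fred < Udo < Rhea < Yara < Zara < Leo < Jade < Bea < Ravi < Sam.
The 3rd largest is Bea.

Bea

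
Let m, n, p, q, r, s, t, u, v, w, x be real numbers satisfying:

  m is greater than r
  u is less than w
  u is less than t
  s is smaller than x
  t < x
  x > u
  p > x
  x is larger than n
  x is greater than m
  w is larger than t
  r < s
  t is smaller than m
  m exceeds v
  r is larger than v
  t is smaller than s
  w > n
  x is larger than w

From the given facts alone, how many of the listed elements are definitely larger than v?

From v the given relations immediately reach r, m.
From those, s, x — 4 in total.
From those, p — 5 in total.
Nothing else is reachable above v; 5 in all.

5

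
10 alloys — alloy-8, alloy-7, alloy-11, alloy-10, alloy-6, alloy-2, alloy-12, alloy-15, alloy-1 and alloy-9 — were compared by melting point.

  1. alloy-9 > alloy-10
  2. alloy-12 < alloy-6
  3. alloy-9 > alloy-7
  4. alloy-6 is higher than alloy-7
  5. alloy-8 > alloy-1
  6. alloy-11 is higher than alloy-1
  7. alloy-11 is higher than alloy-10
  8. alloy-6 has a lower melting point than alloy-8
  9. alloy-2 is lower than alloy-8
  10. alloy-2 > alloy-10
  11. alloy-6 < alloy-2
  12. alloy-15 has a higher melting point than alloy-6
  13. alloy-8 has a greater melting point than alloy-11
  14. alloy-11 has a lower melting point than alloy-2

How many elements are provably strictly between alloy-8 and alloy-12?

Chaining upward from alloy-12 reaches: alloy-6, alloy-15, alloy-2.
Chaining downward from alloy-8 reaches: alloy-1, alloy-7, alloy-6, alloy-10, alloy-11, alloy-2.
Strictly between alloy-12 and alloy-8 are those in both lists: alloy-6, alloy-2 — 2 elements.

2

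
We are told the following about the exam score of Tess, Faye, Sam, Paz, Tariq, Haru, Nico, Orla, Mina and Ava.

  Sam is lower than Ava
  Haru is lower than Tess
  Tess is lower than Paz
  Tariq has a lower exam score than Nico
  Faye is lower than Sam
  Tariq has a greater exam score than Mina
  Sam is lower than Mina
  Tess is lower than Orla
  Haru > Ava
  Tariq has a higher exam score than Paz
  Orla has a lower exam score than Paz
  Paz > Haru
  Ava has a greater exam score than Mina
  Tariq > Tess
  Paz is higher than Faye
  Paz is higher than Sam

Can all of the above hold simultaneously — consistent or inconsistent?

The single ordering Faye < Sam < Mina < Ava < Haru < Tess < Orla < Paz < Tariq < Nico satisfies every listed relation, so no contradiction arises.

consistent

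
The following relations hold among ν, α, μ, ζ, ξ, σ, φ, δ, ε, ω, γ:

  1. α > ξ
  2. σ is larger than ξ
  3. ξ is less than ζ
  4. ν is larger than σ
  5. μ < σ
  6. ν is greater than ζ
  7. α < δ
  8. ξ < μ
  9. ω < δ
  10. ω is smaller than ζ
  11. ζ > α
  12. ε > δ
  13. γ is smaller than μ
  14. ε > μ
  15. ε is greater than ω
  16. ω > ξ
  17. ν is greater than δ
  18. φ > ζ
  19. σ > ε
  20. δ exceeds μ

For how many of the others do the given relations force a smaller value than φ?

4

The elements the relations force below φ are ξ, α, ω, ζ — no chain reaches any other.
That is 4.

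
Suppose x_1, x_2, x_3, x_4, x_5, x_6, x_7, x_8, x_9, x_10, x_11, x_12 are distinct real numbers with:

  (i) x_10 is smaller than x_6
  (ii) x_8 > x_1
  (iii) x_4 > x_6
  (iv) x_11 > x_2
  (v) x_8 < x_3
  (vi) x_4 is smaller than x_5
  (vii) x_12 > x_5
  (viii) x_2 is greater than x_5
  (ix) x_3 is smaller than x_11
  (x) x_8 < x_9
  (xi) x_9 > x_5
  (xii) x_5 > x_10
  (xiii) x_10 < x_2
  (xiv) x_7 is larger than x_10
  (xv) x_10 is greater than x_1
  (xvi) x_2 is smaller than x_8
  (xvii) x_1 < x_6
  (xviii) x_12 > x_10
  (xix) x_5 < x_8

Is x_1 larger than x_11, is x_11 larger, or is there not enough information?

Following the relations from x_1: x_1 < x_10 < x_6 < x_4 < x_5 < x_2 < x_8 < x_3 < x_11.
So x_11 is larger.

x_11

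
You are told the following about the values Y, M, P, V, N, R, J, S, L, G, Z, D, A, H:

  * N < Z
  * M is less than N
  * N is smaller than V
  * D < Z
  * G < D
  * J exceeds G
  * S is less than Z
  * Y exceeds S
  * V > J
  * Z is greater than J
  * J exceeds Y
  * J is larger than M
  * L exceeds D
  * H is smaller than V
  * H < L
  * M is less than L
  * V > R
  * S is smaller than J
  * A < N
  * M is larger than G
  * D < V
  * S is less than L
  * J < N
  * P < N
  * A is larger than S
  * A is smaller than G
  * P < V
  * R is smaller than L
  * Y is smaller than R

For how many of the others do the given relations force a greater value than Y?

6

Directly above Y: J, R.
One step further: N, V, L, Z (6 so far).
No other element is forced above Y by the given relations, so the count is 6.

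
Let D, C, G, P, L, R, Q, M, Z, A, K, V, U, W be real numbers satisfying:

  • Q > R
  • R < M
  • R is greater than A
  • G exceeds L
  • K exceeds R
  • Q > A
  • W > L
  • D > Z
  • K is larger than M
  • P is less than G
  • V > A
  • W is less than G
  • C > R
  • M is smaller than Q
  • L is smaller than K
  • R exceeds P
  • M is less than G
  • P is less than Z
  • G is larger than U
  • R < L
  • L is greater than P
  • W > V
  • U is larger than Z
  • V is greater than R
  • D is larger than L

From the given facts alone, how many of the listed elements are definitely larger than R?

From R the given relations immediately reach M, V, Q, L, K, C.
From those, W, D, G — 9 in total.
Nothing else is reachable above R; 9 in all.

9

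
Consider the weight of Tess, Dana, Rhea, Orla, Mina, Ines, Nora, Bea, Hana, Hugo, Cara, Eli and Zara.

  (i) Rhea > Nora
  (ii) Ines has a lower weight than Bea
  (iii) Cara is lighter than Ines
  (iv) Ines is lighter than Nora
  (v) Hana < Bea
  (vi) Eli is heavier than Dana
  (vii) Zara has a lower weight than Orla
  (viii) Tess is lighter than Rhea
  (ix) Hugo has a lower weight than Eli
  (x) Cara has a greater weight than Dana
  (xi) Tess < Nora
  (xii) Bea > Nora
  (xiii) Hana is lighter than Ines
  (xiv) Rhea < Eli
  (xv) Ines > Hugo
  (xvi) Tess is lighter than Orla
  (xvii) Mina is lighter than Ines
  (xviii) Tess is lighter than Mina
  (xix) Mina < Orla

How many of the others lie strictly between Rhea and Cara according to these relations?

2

The relations place Cara below Rhea. An element lies strictly between them when it is forced above Cara and also forced below Rhea.
Above Cara: {Ines, Nora, Eli, Bea}. Below Rhea: {Tess, Dana, Mina, Hana, Hugo, Ines, Nora}.
Intersection: {Ines, Nora} — 2.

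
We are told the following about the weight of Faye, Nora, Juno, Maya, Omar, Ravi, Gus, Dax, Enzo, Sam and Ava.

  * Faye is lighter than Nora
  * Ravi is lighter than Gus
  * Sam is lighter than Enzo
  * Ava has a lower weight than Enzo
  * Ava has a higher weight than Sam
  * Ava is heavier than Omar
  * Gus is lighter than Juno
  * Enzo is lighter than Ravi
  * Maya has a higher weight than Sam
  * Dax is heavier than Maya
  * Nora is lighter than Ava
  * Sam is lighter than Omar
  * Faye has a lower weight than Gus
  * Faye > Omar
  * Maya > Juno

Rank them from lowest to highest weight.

Sam < Omar < Faye < Nora < Ava < Enzo < Ravi < Gus < Juno < Maya < Dax

Each adjacent pair is fixed by a given relation: Sam < Omar; Omar < Faye; Faye < Nora; Nora < Ava; Ava < Enzo; Enzo < Ravi; Ravi < Gus; Gus < Juno; Juno < Maya; Maya < Dax. Chaining them end to end gives the full order.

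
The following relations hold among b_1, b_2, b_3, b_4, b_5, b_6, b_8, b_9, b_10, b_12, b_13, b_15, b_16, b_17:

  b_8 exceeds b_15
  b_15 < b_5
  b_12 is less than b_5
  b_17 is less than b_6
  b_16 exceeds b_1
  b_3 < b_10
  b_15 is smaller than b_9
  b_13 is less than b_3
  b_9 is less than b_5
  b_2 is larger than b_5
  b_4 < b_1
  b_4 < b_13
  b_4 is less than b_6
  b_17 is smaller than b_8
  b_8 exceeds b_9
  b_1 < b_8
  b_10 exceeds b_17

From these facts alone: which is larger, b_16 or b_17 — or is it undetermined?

undetermined

Following every chain through b_17: above b_17 we get b_6, b_8, b_10.
b_16 is not reached, and no chain runs the other way from b_16 to b_17.
So the given relations leave the order of b_17 and b_16 undetermined.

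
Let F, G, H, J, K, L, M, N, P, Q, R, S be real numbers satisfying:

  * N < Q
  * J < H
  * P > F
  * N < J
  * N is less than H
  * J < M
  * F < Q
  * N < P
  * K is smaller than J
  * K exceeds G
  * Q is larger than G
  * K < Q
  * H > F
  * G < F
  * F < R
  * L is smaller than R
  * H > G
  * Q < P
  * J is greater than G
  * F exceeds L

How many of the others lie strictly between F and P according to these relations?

The relations place F below P. An element lies strictly between them when it is forced above F and also forced below P.
Above F: {Q, R, H}. Below P: {G, N, L, K, Q}.
Intersection: {Q} — 1.

1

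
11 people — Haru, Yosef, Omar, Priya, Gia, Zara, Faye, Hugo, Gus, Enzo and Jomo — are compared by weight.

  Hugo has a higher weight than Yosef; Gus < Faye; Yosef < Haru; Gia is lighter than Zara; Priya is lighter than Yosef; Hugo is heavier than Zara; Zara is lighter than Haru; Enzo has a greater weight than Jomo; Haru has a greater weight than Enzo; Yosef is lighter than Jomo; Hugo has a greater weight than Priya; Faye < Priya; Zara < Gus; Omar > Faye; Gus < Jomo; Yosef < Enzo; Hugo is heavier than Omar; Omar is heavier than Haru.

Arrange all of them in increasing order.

Gia < Zara < Gus < Faye < Priya < Yosef < Jomo < Enzo < Haru < Omar < Hugo

Nothing is placed below Gia, so it is least; from there Gia < Zara; Zara < Gus; Gus < Faye; Faye < Priya; Priya < Yosef; Yosef < Jomo; Jomo < Enzo; Enzo < Haru; Haru < Omar; Omar < Hugo, each given directly.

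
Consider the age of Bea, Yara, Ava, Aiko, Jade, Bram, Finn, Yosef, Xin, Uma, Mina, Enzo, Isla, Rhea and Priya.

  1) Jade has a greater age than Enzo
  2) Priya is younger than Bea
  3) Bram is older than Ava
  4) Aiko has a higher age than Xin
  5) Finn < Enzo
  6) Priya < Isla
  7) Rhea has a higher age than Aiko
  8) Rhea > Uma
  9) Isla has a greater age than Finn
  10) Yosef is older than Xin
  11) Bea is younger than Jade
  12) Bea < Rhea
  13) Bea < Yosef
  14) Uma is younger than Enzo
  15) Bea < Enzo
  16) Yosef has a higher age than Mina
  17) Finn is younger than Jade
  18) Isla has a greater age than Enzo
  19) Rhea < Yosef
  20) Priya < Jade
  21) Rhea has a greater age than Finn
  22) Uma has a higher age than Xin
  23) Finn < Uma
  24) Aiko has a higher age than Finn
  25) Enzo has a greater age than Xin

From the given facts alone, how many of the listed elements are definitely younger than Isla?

The elements the relations force below Isla are Xin, Finn, Priya, Bea, Uma, Enzo — no chain reaches any other.
That is 6.

6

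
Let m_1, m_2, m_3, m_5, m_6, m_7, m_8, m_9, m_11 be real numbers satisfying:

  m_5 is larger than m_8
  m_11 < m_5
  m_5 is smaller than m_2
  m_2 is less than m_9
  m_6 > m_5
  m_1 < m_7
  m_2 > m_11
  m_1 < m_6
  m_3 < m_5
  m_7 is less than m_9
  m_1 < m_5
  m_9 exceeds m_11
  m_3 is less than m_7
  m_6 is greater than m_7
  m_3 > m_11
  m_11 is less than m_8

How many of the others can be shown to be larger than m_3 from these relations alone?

5

From m_3 the given relations immediately reach m_5, m_7.
From those, m_2, m_9, m_6 — 5 in total.
No other element is forced above m_3 by the given relations, so the count is 5.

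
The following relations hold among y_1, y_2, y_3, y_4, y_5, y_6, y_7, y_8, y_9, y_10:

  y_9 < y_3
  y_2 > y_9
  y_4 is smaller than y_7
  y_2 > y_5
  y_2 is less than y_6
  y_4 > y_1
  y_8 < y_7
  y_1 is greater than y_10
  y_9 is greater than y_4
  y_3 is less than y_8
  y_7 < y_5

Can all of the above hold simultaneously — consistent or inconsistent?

consistent

The single ordering y_10 < y_1 < y_4 < y_9 < y_3 < y_8 < y_7 < y_5 < y_2 < y_6 satisfies every listed relation, so no contradiction arises.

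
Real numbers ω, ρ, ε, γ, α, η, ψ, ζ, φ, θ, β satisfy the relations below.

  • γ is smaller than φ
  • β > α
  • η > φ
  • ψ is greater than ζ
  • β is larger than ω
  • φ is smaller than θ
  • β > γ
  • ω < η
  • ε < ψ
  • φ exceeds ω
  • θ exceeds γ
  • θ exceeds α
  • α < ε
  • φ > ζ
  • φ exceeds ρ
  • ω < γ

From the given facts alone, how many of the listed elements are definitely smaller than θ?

The elements the relations force below θ are ω, γ, ρ, α, ζ, φ — no chain reaches any other.
That is 6.

6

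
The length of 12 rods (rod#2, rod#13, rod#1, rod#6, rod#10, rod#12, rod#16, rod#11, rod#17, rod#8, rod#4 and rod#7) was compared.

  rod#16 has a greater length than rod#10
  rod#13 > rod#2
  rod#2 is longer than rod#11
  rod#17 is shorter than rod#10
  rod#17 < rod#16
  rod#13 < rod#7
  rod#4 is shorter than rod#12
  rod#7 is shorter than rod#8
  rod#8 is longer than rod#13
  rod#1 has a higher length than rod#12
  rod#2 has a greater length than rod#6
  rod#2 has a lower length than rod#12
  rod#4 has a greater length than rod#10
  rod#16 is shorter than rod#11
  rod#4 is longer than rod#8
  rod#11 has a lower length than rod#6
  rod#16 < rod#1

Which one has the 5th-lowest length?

rod#6

The consecutive relations fix a unique order: rod#17 < rod#10 < rod#16 < rod#11 < rod#6 < rod#2 < rod#13 < rod#7 < rod#8 < rod#4 < rod#12 < rod#1.
Counting 5 from the smallest end gives rod#6.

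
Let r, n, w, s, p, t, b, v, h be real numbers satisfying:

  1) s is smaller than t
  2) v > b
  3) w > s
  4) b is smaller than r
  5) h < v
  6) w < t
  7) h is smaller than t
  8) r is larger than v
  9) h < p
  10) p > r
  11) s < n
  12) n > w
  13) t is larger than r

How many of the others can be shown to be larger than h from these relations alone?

The elements the relations force above h are v, r, t, p — no chain reaches any other.
That is 4.

4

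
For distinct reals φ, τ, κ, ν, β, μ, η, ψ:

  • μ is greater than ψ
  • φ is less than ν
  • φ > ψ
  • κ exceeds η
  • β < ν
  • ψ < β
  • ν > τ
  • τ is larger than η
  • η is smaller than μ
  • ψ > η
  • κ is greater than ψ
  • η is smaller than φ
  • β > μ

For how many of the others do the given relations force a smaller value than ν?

6

From ν the given relations immediately reach φ, β, τ.
From those, η, ψ, μ — 6 in total.
Nothing else is reachable below ν; 6 in all.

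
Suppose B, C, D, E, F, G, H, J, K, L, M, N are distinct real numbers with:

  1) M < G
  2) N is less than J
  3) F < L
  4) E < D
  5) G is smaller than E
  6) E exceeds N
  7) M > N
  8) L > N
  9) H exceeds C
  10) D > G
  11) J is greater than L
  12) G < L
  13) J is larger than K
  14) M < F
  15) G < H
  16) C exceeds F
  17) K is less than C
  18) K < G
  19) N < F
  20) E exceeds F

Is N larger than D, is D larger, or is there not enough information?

D

N < M < F < E < D, by transitivity through M, F, E.
So D is larger.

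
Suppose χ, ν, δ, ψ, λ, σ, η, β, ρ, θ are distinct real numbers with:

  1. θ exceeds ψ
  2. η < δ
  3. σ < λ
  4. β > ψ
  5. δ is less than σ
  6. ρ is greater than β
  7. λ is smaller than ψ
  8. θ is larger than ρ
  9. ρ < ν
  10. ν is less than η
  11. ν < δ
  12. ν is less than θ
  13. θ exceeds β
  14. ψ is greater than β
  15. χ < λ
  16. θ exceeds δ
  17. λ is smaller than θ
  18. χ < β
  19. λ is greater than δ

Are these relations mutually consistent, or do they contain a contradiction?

inconsistent

Chaining the given relations yields β < ρ < ν < η < δ < σ < λ < ψ, so β < ψ. But one relation states ψ < β. These cannot both hold.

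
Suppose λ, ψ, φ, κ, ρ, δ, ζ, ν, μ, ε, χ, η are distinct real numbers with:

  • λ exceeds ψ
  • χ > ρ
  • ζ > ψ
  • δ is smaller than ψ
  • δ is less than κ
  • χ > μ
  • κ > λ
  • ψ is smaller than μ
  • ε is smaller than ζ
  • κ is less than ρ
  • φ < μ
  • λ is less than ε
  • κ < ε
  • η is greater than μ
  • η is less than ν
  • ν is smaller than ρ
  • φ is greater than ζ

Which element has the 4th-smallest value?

Piecing the relations together gives one ordering: δ < ψ < λ < κ < ε < ζ < φ < μ < η < ν < ρ < χ.
Counting 4 from the smallest end gives κ.

κ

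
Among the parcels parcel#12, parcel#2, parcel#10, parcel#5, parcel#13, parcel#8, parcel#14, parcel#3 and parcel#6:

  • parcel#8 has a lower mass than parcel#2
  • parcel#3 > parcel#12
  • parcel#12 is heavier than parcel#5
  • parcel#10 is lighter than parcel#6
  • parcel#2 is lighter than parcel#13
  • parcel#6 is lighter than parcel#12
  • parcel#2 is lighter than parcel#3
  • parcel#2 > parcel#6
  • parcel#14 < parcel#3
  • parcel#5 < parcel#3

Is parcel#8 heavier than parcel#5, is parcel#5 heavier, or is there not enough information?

Following every chain through parcel#8: above parcel#8 we get parcel#2, parcel#3, parcel#13.
parcel#5 is not reached, and no chain runs the other way from parcel#5 to parcel#8.
So the given relations leave the order of parcel#8 and parcel#5 undetermined.

undetermined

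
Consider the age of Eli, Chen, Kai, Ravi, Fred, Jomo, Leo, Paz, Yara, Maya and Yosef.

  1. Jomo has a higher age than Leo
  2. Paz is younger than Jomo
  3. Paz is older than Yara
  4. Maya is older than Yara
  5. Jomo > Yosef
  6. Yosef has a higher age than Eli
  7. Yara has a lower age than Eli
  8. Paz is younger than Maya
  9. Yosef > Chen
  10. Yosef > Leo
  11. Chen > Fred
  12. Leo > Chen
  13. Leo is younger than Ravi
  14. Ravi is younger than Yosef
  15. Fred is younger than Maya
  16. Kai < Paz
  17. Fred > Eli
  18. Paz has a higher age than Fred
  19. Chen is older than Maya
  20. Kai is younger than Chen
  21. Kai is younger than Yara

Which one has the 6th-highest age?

Piecing the relations together gives one ordering: Kai < Yara < Eli < Fred < Paz < Maya < Chen < Leo < Ravi < Yosef < Jomo.
The 6th largest is Maya.

Maya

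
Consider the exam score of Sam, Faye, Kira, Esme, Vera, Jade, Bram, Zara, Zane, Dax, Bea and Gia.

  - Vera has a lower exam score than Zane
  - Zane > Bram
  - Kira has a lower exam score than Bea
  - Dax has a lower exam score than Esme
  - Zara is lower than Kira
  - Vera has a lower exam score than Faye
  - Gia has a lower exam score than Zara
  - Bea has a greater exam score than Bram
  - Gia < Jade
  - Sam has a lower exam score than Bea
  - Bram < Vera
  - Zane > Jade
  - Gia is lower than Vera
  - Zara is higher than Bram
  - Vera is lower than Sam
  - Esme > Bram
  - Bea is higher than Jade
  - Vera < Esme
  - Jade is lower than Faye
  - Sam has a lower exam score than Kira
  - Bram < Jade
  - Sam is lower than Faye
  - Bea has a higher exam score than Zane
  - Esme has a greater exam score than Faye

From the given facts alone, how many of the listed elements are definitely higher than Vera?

6

From Vera the given relations immediately reach Sam, Zane, Faye, Esme.
From those, Kira, Bea — 6 in total.
Nothing else is reachable above Vera; 6 in all.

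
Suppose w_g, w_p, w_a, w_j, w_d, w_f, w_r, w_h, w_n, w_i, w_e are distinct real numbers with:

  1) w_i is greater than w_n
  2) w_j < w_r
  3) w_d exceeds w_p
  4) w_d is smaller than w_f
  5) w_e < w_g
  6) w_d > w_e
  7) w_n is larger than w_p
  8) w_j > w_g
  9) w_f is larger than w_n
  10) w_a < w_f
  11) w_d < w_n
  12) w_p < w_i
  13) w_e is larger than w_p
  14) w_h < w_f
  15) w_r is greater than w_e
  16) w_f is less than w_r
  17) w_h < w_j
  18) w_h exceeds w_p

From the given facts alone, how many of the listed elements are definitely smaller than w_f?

The elements the relations force below w_f are w_p, w_a, w_e, w_d, w_h, w_n — no chain reaches any other.
That is 6.

6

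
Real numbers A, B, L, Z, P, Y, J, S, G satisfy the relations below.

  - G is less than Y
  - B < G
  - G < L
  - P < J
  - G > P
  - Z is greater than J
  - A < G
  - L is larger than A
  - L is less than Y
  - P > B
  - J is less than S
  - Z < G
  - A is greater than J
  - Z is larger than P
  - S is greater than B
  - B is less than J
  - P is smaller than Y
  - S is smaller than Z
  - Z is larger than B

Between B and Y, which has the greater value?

Following the relations from B: B < P < J < S < Z < G < L < Y.
So B < Y; Y is the larger of the two.

Y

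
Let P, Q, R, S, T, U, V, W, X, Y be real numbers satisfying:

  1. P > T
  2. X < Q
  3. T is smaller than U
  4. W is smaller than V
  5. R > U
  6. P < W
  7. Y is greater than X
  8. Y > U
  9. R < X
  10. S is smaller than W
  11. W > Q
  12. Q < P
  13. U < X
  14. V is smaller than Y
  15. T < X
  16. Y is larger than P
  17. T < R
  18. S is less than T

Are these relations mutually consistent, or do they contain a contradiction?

Every relation is compatible with S < T < U < R < X < Q < P < W < V < Y; the set is consistent.

consistent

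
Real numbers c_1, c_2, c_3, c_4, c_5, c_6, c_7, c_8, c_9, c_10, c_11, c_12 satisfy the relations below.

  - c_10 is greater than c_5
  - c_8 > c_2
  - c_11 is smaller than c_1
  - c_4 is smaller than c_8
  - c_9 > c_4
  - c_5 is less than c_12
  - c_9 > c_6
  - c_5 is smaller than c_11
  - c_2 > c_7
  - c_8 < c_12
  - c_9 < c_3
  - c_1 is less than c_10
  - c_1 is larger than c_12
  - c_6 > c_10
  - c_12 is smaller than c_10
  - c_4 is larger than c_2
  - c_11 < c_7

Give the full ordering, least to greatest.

Each adjacent pair is fixed by a given relation: c_5 < c_11; c_11 < c_7; c_7 < c_2; c_2 < c_4; c_4 < c_8; c_8 < c_12; c_12 < c_1; c_1 < c_10; c_10 < c_6; c_6 < c_9; c_9 < c_3. Chaining them end to end gives the full order.

c_5 < c_11 < c_7 < c_2 < c_4 < c_8 < c_12 < c_1 < c_10 < c_6 < c_9 < c_3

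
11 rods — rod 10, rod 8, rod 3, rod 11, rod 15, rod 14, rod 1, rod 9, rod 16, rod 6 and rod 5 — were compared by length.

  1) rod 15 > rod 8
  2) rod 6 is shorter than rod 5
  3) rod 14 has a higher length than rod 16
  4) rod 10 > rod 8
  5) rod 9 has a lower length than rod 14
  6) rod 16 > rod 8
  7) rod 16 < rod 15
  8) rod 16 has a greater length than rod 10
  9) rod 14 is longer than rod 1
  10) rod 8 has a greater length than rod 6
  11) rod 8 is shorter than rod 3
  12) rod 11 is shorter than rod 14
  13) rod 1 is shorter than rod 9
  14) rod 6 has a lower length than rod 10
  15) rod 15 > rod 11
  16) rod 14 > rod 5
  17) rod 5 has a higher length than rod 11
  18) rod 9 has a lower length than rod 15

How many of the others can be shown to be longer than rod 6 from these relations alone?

7

Directly above rod 6: rod 8, rod 10, rod 5.
One step further: rod 3, rod 16, rod 15, rod 14 (7 so far).
No other element is forced above rod 6 by the given relations, so the count is 7.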